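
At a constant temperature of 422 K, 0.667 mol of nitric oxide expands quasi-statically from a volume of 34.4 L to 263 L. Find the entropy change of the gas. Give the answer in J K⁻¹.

ΔS_gas = 11.3 J/K

For an isothermal ideal gas ΔS_gas = nR ln(V₂/V₁) = 0.667 × 8.314 × ln(263/34.4) = 11.3 J/K.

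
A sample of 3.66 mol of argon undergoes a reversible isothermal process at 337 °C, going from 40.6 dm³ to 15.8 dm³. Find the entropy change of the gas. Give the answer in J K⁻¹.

For an isothermal ideal gas ΔS_gas = nR ln(V₂/V₁) = 3.66 × 8.314 × ln(15.8/40.6) = -28.7 J/K.

ΔS_gas = -28.7 J/K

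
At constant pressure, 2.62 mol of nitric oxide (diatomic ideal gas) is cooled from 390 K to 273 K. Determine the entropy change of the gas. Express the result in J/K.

ΔS = -27.2 J/K

At constant pressure, ΔS = nC_p ln(T₂/T₁) with C_p = 7R/2 = 29.1 J mol⁻¹ K⁻¹.
ΔS = 2.62 × 29.1 × ln(273/390) = -27.2 J/K.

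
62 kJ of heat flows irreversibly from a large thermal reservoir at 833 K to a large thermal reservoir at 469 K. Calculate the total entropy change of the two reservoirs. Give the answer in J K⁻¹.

ΔS_total = 57.8 J/K

ΔS_hot = −Q/T_H = −62000/833 = -74.43 J/K and ΔS_cold = +Q/T_C = 62000/469 = 132.2 J/K.
ΔS_total = -74.43 + 132.2 = 57.8 J/K, positive as the second law requires.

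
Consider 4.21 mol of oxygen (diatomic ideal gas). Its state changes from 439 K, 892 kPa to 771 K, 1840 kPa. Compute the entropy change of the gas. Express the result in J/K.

ΔS = nC_p ln(T₂/T₁) − nR ln(P₂/P₁), with C_p = 7R/2 = 29.1 J mol⁻¹ K⁻¹ for a diatomic ideal gas.
ΔS = 4.21 × [29.1 × ln(771/439) − 8.314 × ln(1840/892)] = 43.7 J/K.

ΔS = 43.7 J/K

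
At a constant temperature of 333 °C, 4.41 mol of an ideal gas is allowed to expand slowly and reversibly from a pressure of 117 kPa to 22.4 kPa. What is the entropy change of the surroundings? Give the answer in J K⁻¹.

For an isothermal ideal gas ΔS_gas = nR ln(P₁/P₂) = 4.41 × 8.314 × ln(117/22.4) = 60.6 J/K.
The process is reversible, so ΔS_surr = −ΔS_gas = -60.6 J/K and ΔS_universe = 0.

ΔS_surr = -60.6 J/K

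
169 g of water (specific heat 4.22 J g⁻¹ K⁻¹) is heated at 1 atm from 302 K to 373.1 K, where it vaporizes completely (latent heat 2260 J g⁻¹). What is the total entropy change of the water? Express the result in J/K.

ΔS = 1170 J/K

Warming step: ΔS₁ = m c ln(T_tr/T_i) = 169 × 4.22 × ln(373.1/302) = 150.8 J/K.
Phase change: ΔS₂ = +mL/T_tr = 169 × 2260 / 373.1 = 1024 J/K.
ΔS_total = (150.8) + (1024) = 1170 J/K.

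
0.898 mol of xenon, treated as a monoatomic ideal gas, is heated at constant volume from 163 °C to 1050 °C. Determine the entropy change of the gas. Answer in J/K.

ΔS = 12.4 J/K

In kelvin: T₁ = 436.15 K, T₂ = 1323.15 K. At constant volume, ΔS = nC_V ln(T₂/T₁) with C_V = 3R/2 = 12.47 J mol⁻¹ K⁻¹.
ΔS = 0.898 × 12.47 × ln(1323.15/436.15) = 12.4 J/K.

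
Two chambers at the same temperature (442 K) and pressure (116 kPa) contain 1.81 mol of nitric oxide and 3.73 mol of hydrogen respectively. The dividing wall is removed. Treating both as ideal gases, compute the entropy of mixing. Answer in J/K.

Mole fractions: x_A = 1.81/5.54 = 0.327, x_B = 0.673.
ΔS_mix = −R(n_A ln x_A + n_B ln x_B) = −8.314 × (1.81 ln 0.327 + 3.73 ln 0.673) = 29.1 J/K.

ΔS_mix = 29.1 J/K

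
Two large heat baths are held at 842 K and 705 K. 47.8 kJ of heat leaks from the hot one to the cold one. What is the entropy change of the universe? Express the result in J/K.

ΔS_hot = −Q/T_H = −47800/842 = -56.77 J/K and ΔS_cold = +Q/T_C = 47800/705 = 67.8 J/K.
ΔS_total = -56.77 + 67.8 = 11 J/K, positive as the second law requires.

ΔS_total = 11 J/K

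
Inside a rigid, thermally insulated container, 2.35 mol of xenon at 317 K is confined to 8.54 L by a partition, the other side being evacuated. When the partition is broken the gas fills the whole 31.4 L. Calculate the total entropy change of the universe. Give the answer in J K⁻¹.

For an ideal gas in free expansion Q = 0 and W = 0, so T is unchanged.
Entropy is a state function; using a reversible isothermal path, ΔS_gas = nR ln(V₂/V₁) = 2.35 × 8.314 × ln(31.4/8.54) = 25.4 J/K.
The insulated surroundings exchange no heat, so ΔS_surr = 0 and ΔS_universe = ΔS_gas.

ΔS_universe = 25.4 J/K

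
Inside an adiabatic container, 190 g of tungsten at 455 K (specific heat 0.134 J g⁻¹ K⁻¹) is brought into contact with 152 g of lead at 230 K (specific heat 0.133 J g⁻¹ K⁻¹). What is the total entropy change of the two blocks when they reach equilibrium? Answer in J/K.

Energy balance: T_f = (m₁c₁T₁ + m₂c₂T₂)/(m₁c₁ + m₂c₂) = 355.42 K.
ΔS₁ = m₁c₁ ln(T_f/T₁) = 25.46 × ln(355.42/455) = -6.289 J/K.
ΔS₂ = m₂c₂ ln(T_f/T₂) = 20.216 × ln(355.42/230) = 8.798 J/K.
ΔS_total = -6.289 + 8.798 = 2.51 J/K.

ΔS_total = 2.51 J/K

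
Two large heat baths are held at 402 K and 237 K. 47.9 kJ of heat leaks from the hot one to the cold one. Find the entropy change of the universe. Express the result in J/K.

ΔS_total = 83 J/K

ΔS_hot = −Q/T_H = −47900/402 = -119.15 J/K and ΔS_cold = +Q/T_C = 47900/237 = 202.11 J/K.
ΔS_total = -119.15 + 202.11 = 83 J/K, positive as the second law requires.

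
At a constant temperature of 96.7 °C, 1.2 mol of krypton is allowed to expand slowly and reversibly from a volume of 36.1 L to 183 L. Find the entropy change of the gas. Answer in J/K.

ΔS_gas = 16.2 J/K

For an isothermal ideal gas ΔS_gas = nR ln(V₂/V₁) = 1.2 × 8.314 × ln(183/36.1) = 16.2 J/K.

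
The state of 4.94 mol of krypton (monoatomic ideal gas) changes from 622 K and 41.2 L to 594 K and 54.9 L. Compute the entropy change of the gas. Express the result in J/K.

ΔS = 8.95 J/K

Entropy is a state function: ΔS = nC_V ln(T₂/T₁) + nR ln(V₂/V₁), with C_V = 3R/2 = 12.47 J mol⁻¹ K⁻¹ for a monoatomic ideal gas.
ΔS = 4.94 × [12.47 × ln(594/622) + 8.314 × ln(54.9/41.2)] = 8.95 J/K.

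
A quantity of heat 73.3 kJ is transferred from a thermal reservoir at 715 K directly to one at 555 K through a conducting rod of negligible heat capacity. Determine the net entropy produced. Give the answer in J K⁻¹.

ΔS_hot = −Q/T_H = −73300/715 = -102.5 J/K and ΔS_cold = +Q/T_C = 73300/555 = 132.1 J/K.
ΔS_total = -102.5 + 132.1 = 29.6 J/K, positive as the second law requires.

ΔS_total = 29.6 J/K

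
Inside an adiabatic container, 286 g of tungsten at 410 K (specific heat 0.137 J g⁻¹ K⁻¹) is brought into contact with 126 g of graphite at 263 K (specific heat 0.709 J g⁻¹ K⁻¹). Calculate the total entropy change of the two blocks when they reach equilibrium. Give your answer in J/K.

Energy balance: T_f = (m₁c₁T₁ + m₂c₂T₂)/(m₁c₁ + m₂c₂) = 307.82 K.
ΔS₁ = m₁c₁ ln(T_f/T₁) = 39.182 × ln(307.82/410) = -11.23 J/K.
ΔS₂ = m₂c₂ ln(T_f/T₂) = 89.334 × ln(307.82/263) = 14.06 J/K.
ΔS_total = -11.23 + 14.06 = 2.83 J/K.

ΔS_total = 2.83 J/K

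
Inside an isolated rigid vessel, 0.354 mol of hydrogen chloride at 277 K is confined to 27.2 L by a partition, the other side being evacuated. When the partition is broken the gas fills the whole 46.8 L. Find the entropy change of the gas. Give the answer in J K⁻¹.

ΔS_gas = 1.6 J/K

No heat is exchanged and no work is done, so the ideal-gas temperature stays constant.
Entropy is a state function; using a reversible isothermal path, ΔS_gas = nR ln(V₂/V₁) = 0.354 × 8.314 × ln(46.8/27.2) = 1.6 J/K.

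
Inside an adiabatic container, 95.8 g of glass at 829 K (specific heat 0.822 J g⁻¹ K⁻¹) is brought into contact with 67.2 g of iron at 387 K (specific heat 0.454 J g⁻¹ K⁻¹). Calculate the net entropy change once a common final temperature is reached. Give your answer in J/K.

Energy balance: T_f = (m₁c₁T₁ + m₂c₂T₂)/(m₁c₁ + m₂c₂) = 705.58 K.
ΔS₁ = m₁c₁ ln(T_f/T₁) = 78.7476 × ln(705.58/829) = -12.69 J/K.
ΔS₂ = m₂c₂ ln(T_f/T₂) = 30.5088 × ln(705.58/387) = 18.32 J/K.
ΔS_total = -12.69 + 18.32 = 5.63 J/K.

ΔS_total = 5.63 J/K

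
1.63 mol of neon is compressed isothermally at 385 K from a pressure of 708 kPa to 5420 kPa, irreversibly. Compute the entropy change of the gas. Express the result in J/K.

ΔS_gas = -27.6 J/K

Entropy is a state function, so ΔS_gas depends only on the end states.
For an isothermal ideal gas ΔS_gas = nR ln(P₁/P₂) = 1.63 × 8.314 × ln(708/5420) = -27.6 J/K.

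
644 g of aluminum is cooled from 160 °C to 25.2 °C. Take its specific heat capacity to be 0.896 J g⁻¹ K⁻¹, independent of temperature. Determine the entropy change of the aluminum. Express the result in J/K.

ΔS = -215 J/K

In kelvin: T₁ = 433.15 K, T₂ = 298.35 K. ΔS = ∫dQ_rev/T = m c ln(T₂/T₁) = 644 × 0.896 × ln(298.35/433.15) = -215 J/K.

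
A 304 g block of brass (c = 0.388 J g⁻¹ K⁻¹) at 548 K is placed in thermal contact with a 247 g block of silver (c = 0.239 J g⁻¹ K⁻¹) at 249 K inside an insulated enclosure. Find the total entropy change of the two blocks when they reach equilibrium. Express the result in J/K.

Energy balance: T_f = (m₁c₁T₁ + m₂c₂T₂)/(m₁c₁ + m₂c₂) = 448.27 K.
ΔS₁ = m₁c₁ ln(T_f/T₁) = 117.952 × ln(448.27/548) = -23.69 J/K.
ΔS₂ = m₂c₂ ln(T_f/T₂) = 59.033 × ln(448.27/249) = 34.71 J/K.
ΔS_total = -23.69 + 34.71 = 11 J/K.

ΔS_total = 11 J/K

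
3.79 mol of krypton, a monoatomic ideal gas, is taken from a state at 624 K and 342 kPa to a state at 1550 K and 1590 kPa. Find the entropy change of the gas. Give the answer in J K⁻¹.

ΔS = nC_p ln(T₂/T₁) − nR ln(P₂/P₁), with C_p = 5R/2 = 20.79 J mol⁻¹ K⁻¹ for a monoatomic ideal gas.
ΔS = 3.79 × [20.79 × ln(1550/624) − 8.314 × ln(1590/342)] = 23.3 J/K.

ΔS = 23.3 J/K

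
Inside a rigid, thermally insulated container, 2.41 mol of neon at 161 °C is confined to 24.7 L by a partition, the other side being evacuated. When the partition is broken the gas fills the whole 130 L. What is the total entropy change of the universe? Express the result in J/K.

ΔS_universe = 33.3 J/K

No heat is exchanged and no work is done, so the ideal-gas temperature stays constant.
Entropy is a state function; using a reversible isothermal path, ΔS_gas = nR ln(V₂/V₁) = 2.41 × 8.314 × ln(130/24.7) = 33.3 J/K.
The insulated surroundings exchange no heat, so ΔS_surr = 0 and ΔS_universe = ΔS_gas.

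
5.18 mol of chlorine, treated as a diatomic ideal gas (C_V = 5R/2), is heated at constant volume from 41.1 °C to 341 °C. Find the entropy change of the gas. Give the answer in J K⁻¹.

ΔS = 72.1 J/K

In kelvin: T₁ = 314.25 K, T₂ = 614.15 K. At constant volume, ΔS = nC_V ln(T₂/T₁) with C_V = 5R/2 = 20.79 J mol⁻¹ K⁻¹.
ΔS = 5.18 × 20.79 × ln(614.15/314.25) = 72.1 J/K.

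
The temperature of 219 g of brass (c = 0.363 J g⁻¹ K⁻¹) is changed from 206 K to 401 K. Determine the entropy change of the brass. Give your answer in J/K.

ΔS = 53 J/K

ΔS = ∫dQ_rev/T = m c ln(T₂/T₁) = 219 × 0.363 × ln(401/206) = 53 J/K.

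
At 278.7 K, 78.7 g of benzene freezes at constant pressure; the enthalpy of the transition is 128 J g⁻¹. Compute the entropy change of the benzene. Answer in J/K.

ΔS = -36.1 J/K

Heat released by the substance: Q = −mL = −78.7 × 128 = −10073.6 J.
At constant T, ΔS = Q_rev/T = −10073.6 / 278.7 = -36.1 J/K.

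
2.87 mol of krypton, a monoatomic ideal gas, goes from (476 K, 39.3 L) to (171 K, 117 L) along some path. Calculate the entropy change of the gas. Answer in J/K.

ΔS = -10.6 J/K

Entropy is a state function: ΔS = nC_V ln(T₂/T₁) + nR ln(V₂/V₁), with C_V = 3R/2 = 12.47 J mol⁻¹ K⁻¹ for a monoatomic ideal gas.
ΔS = 2.87 × [12.47 × ln(171/476) + 8.314 × ln(117/39.3)] = -10.6 J/K.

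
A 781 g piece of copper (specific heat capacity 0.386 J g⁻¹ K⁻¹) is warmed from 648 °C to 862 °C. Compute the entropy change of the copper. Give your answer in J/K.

ΔS = 63 J/K

In kelvin: T₁ = 921.15 K, T₂ = 1135.15 K. ΔS = ∫dQ_rev/T = m c ln(T₂/T₁) = 781 × 0.386 × ln(1135.15/921.15) = 63 J/K.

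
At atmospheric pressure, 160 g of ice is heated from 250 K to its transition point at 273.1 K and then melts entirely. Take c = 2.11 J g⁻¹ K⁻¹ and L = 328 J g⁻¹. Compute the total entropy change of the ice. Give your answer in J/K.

Warming step: ΔS₁ = m c ln(T_tr/T_i) = 160 × 2.11 × ln(273.1/250) = 29.84 J/K.
Phase change: ΔS₂ = +mL/T_tr = 160 × 328 / 273.1 = 192.2 J/K.
ΔS_total = (29.84) + (192.2) = 222 J/K.

ΔS = 222 J/K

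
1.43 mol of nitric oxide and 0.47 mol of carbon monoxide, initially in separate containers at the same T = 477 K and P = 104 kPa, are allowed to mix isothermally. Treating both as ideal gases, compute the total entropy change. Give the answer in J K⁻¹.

ΔS_mix = 8.84 J/K

Mole fractions: x_A = 1.43/1.9 = 0.753, x_B = 0.247.
ΔS_mix = −R(n_A ln x_A + n_B ln x_B) = −8.314 × (1.43 ln 0.753 + 0.47 ln 0.247) = 8.84 J/K.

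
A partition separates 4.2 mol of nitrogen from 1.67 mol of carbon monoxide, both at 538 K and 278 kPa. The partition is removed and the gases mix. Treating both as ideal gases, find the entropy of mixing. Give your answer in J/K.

ΔS_mix = 29.1 J/K

Mole fractions: x_A = 4.2/5.87 = 0.716, x_B = 0.284.
ΔS_mix = −R(n_A ln x_A + n_B ln x_B) = −8.314 × (4.2 ln 0.716 + 1.67 ln 0.284) = 29.1 J/K.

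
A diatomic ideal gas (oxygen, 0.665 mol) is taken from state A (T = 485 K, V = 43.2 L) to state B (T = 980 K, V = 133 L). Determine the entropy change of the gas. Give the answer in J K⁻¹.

ΔS = 15.9 J/K

Entropy is a state function: ΔS = nC_V ln(T₂/T₁) + nR ln(V₂/V₁), with C_V = 5R/2 = 20.79 J mol⁻¹ K⁻¹ for a diatomic ideal gas.
ΔS = 0.665 × [20.79 × ln(980/485) + 8.314 × ln(133/43.2)] = 15.9 J/K.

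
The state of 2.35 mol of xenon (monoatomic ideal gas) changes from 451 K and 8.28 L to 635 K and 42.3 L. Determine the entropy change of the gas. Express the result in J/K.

Entropy is a state function: ΔS = nC_V ln(T₂/T₁) + nR ln(V₂/V₁), with C_V = 3R/2 = 12.47 J mol⁻¹ K⁻¹ for a monoatomic ideal gas.
ΔS = 2.35 × [12.47 × ln(635/451) + 8.314 × ln(42.3/8.28)] = 41.9 J/K.

ΔS = 41.9 J/K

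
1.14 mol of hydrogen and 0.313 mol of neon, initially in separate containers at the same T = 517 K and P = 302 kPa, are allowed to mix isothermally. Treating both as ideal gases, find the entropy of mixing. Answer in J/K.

ΔS_mix = 6.29 J/K

Mole fractions: x_A = 1.14/1.45 = 0.785, x_B = 0.215.
ΔS_mix = −R(n_A ln x_A + n_B ln x_B) = −8.314 × (1.14 ln 0.785 + 0.313 ln 0.215) = 6.29 J/K.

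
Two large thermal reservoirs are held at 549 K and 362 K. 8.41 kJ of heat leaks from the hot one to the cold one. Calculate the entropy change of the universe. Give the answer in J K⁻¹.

ΔS_hot = −Q/T_H = −8410/549 = -15.32 J/K and ΔS_cold = +Q/T_C = 8410/362 = 23.23 J/K.
ΔS_total = -15.32 + 23.23 = 7.91 J/K, positive as the second law requires.

ΔS_total = 7.91 J/K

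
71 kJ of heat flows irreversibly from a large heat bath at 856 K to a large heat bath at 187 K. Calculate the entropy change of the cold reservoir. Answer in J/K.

The cold reservoir gains heat Q, so ΔS_cold = +Q/T_C = 71000/187 = 380 J/K.

ΔS_cold = 380 J/K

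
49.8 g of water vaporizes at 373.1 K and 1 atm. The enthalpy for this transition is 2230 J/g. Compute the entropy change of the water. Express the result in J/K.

Heat absorbed by the substance: Q = mL = 49.8 × 2230 = 111054 J.
At constant T, ΔS = Q_rev/T = 111054 / 373.1 = 298 J/K.

ΔS = 298 J/K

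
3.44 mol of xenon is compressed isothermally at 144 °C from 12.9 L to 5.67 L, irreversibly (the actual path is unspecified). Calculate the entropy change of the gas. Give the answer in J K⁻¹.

ΔS_gas = -23.5 J/K

Entropy is a state function, so ΔS_gas depends only on the end states.
For an isothermal ideal gas ΔS_gas = nR ln(V₂/V₁) = 3.44 × 8.314 × ln(5.67/12.9) = -23.5 J/K.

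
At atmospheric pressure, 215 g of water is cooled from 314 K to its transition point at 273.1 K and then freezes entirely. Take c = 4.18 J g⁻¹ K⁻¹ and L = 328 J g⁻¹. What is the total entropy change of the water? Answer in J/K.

ΔS = -384 J/K

Cooling step: ΔS₁ = m c ln(T_tr/T_i) = 215 × 4.18 × ln(273.1/314) = -125.4 J/K.
Phase change: ΔS₂ = −mL/T_tr = −215 × 328 / 273.1 = -258.2 J/K.
ΔS_total = (-125.4) + (-258.2) = -384 J/K.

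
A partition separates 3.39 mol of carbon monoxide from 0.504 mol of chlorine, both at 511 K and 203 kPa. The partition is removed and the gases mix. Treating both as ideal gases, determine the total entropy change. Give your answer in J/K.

Mole fractions: x_A = 3.39/3.89 = 0.871, x_B = 0.129.
ΔS_mix = −R(n_A ln x_A + n_B ln x_B) = −8.314 × (3.39 ln 0.871 + 0.504 ln 0.129) = 12.5 J/K.

ΔS_mix = 12.5 J/K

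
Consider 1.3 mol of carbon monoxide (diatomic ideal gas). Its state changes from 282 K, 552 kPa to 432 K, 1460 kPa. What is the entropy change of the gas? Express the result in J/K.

ΔS = nC_p ln(T₂/T₁) − nR ln(P₂/P₁), with C_p = 7R/2 = 29.1 J mol⁻¹ K⁻¹ for a diatomic ideal gas.
ΔS = 1.3 × [29.1 × ln(432/282) − 8.314 × ln(1460/552)] = 5.62 J/K.

ΔS = 5.62 J/K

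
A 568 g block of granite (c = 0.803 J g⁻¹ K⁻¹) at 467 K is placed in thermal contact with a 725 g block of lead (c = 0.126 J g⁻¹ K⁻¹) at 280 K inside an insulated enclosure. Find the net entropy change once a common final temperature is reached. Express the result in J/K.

ΔS_total = 8.87 J/K

Energy balance: T_f = (m₁c₁T₁ + m₂c₂T₂)/(m₁c₁ + m₂c₂) = 435.8 K.
ΔS₁ = m₁c₁ ln(T_f/T₁) = 456.104 × ln(435.8/467) = -31.54 J/K.
ΔS₂ = m₂c₂ ln(T_f/T₂) = 91.35 × ln(435.8/280) = 40.41 J/K.
ΔS_total = -31.54 + 40.41 = 8.87 J/K.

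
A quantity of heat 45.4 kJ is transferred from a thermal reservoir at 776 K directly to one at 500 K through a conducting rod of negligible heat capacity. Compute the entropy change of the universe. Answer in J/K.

ΔS_total = 32.3 J/K

ΔS_hot = −Q/T_H = −45400/776 = -58.51 J/K and ΔS_cold = +Q/T_C = 45400/500 = 90.8 J/K.
ΔS_total = -58.51 + 90.8 = 32.3 J/K, positive as the second law requires.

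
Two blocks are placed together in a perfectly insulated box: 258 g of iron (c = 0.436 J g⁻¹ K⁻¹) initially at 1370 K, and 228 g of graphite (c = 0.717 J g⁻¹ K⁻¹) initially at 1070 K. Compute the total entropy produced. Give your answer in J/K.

Energy balance: T_f = (m₁c₁T₁ + m₂c₂T₂)/(m₁c₁ + m₂c₂) = 1192.3 K.
ΔS₁ = m₁c₁ ln(T_f/T₁) = 112.488 × ln(1192.3/1370) = -15.63 J/K.
ΔS₂ = m₂c₂ ln(T_f/T₂) = 163.476 × ln(1192.3/1070) = 17.69 J/K.
ΔS_total = -15.63 + 17.69 = 2.06 J/K.

ΔS_total = 2.06 J/K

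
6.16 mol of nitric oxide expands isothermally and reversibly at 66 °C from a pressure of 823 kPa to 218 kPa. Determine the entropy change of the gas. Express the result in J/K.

For an isothermal ideal gas ΔS_gas = nR ln(P₁/P₂) = 6.16 × 8.314 × ln(823/218) = 68 J/K.

ΔS_gas = 68 J/K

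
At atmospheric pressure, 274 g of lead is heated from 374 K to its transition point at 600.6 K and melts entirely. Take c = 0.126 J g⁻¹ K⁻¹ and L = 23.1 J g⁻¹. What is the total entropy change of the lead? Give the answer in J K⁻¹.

ΔS = 26.9 J/K

Warming step: ΔS₁ = m c ln(T_tr/T_i) = 274 × 0.126 × ln(600.6/374) = 16.35 J/K.
Phase change: ΔS₂ = +mL/T_tr = 274 × 23.1 / 600.6 = 10.54 J/K.
ΔS_total = (16.35) + (10.54) = 26.9 J/K.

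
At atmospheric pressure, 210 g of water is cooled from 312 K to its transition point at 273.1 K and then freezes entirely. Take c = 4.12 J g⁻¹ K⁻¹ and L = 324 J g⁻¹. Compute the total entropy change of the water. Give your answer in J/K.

Cooling step: ΔS₁ = m c ln(T_tr/T_i) = 210 × 4.12 × ln(273.1/312) = -115.2 J/K.
Phase change: ΔS₂ = −mL/T_tr = −210 × 324 / 273.1 = -249.1 J/K.
ΔS_total = (-115.2) + (-249.1) = -364 J/K.

ΔS = -364 J/K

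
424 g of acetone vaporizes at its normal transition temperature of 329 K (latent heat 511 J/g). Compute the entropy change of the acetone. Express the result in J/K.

ΔS = 659 J/K

Heat absorbed by the substance: Q = mL = 424 × 511 = 216664 J.
At constant T, ΔS = Q_rev/T = 216664 / 329 = 659 J/K.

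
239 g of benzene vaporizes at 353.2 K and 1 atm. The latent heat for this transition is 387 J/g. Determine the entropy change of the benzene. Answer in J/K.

ΔS = 262 J/K

Heat absorbed by the substance: Q = mL = 239 × 387 = 92493 J.
At constant T, ΔS = Q_rev/T = 92493 / 353.2 = 262 J/K.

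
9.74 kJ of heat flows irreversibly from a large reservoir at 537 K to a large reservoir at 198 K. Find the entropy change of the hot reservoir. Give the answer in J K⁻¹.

ΔS_hot = -18.1 J/K

The hot reservoir loses heat Q, so ΔS_hot = −Q/T_H = −9740/537 = -18.1 J/K.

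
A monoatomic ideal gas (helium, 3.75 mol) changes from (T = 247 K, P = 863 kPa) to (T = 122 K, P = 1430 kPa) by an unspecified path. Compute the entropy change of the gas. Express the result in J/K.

ΔS = nC_p ln(T₂/T₁) − nR ln(P₂/P₁), with C_p = 5R/2 = 20.79 J mol⁻¹ K⁻¹ for a monoatomic ideal gas.
ΔS = 3.75 × [20.79 × ln(122/247) − 8.314 × ln(1430/863)] = -70.7 J/K.

ΔS = -70.7 J/K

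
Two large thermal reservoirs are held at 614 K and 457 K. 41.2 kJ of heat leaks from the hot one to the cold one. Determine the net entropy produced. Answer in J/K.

ΔS_hot = −Q/T_H = −41200/614 = -67.1 J/K and ΔS_cold = +Q/T_C = 41200/457 = 90.15 J/K.
ΔS_total = -67.1 + 90.15 = 23.1 J/K, positive as the second law requires.

ΔS_total = 23.1 J/K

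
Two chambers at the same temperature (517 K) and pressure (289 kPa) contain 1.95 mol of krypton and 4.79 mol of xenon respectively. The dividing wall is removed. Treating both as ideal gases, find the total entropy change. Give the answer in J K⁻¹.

Mole fractions: x_A = 1.95/6.74 = 0.289, x_B = 0.711.
ΔS_mix = −R(n_A ln x_A + n_B ln x_B) = −8.314 × (1.95 ln 0.289 + 4.79 ln 0.711) = 33.7 J/K.

ΔS_mix = 33.7 J/K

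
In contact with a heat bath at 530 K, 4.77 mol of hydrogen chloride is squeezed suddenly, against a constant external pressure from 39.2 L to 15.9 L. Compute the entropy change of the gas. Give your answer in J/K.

Entropy is a state function, so ΔS_gas depends only on the end states.
For an isothermal ideal gas ΔS_gas = nR ln(V₂/V₁) = 4.77 × 8.314 × ln(15.9/39.2) = -35.8 J/K.

ΔS_gas = -35.8 J/K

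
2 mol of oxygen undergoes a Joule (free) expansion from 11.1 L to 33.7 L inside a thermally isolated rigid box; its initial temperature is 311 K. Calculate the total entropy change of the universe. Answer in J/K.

ΔS_universe = 18.5 J/K

No heat is exchanged and no work is done, so the ideal-gas temperature stays constant.
Entropy is a state function; using a reversible isothermal path, ΔS_gas = nR ln(V₂/V₁) = 2 × 8.314 × ln(33.7/11.1) = 18.5 J/K.
The insulated surroundings exchange no heat, so ΔS_surr = 0 and ΔS_universe = ΔS_gas.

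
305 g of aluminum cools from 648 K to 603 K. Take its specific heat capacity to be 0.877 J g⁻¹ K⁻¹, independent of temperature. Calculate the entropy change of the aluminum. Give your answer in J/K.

ΔS = -19.3 J/K

ΔS = ∫dQ_rev/T = m c ln(T₂/T₁) = 305 × 0.877 × ln(603/648) = -19.3 J/K.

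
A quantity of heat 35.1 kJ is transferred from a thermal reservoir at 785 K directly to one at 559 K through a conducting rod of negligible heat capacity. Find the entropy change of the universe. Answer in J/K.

ΔS_total = 18.1 J/K

ΔS_hot = −Q/T_H = −35100/785 = -44.71 J/K and ΔS_cold = +Q/T_C = 35100/559 = 62.79 J/K.
ΔS_total = -44.71 + 62.79 = 18.1 J/K, positive as the second law requires.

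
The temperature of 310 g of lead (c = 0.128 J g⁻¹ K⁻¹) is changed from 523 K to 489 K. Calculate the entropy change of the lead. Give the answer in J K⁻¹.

ΔS = -2.67 J/K

ΔS = ∫dQ_rev/T = m c ln(T₂/T₁) = 310 × 0.128 × ln(489/523) = -2.67 J/K.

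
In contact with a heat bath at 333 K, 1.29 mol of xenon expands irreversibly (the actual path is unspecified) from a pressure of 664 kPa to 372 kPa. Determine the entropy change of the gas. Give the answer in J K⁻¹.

Entropy is a state function, so ΔS_gas depends only on the end states.
For an isothermal ideal gas ΔS_gas = nR ln(P₁/P₂) = 1.29 × 8.314 × ln(664/372) = 6.21 J/K.

ΔS_gas = 6.21 J/K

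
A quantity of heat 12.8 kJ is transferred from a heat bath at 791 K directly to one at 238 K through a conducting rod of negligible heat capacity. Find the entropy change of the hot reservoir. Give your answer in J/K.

The hot reservoir loses heat Q, so ΔS_hot = −Q/T_H = −12800/791 = -16.2 J/K.

ΔS_hot = -16.2 J/K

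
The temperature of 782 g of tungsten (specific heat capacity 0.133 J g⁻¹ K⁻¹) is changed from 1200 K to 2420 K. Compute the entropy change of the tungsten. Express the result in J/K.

ΔS = ∫dQ_rev/T = m c ln(T₂/T₁) = 782 × 0.133 × ln(2420/1200) = 73 J/K.

ΔS = 73 J/K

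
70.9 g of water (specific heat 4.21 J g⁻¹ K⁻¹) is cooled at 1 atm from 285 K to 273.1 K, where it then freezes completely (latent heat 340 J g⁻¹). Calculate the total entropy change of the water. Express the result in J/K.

Cooling step: ΔS₁ = m c ln(T_tr/T_i) = 70.9 × 4.21 × ln(273.1/285) = -12.73 J/K.
Phase change: ΔS₂ = −mL/T_tr = −70.9 × 340 / 273.1 = -88.27 J/K.
ΔS_total = (-12.73) + (-88.27) = -101 J/K.

ΔS = -101 J/K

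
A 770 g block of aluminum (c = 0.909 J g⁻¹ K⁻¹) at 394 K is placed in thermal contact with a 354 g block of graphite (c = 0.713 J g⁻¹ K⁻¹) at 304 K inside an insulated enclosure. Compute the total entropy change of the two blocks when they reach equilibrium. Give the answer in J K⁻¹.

ΔS_total = 5.98 J/K

Energy balance: T_f = (m₁c₁T₁ + m₂c₂T₂)/(m₁c₁ + m₂c₂) = 370.15 K.
ΔS₁ = m₁c₁ ln(T_f/T₁) = 699.93 × ln(370.15/394) = -43.71 J/K.
ΔS₂ = m₂c₂ ln(T_f/T₂) = 252.402 × ln(370.15/304) = 49.69 J/K.
ΔS_total = -43.71 + 49.69 = 5.98 J/K.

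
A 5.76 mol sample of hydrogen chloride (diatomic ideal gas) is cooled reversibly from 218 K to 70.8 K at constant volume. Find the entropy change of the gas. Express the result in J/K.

At constant volume, ΔS = nC_V ln(T₂/T₁) with C_V = 5R/2 = 20.79 J mol⁻¹ K⁻¹.
ΔS = 5.76 × 20.79 × ln(70.8/218) = -135 J/K.

ΔS = -135 J/K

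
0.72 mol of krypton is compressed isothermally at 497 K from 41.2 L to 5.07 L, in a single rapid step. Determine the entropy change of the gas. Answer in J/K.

Entropy is a state function, so ΔS_gas depends only on the end states.
For an isothermal ideal gas ΔS_gas = nR ln(V₂/V₁) = 0.72 × 8.314 × ln(5.07/41.2) = -12.5 J/K.

ΔS_gas = -12.5 J/K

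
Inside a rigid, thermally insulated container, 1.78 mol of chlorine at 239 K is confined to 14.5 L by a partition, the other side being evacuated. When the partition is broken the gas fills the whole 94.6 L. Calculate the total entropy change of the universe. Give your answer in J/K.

ΔS_universe = 27.8 J/K

No heat is exchanged and no work is done, so the ideal-gas temperature stays constant.
Entropy is a state function; using a reversible isothermal path, ΔS_gas = nR ln(V₂/V₁) = 1.78 × 8.314 × ln(94.6/14.5) = 27.8 J/K.
The insulated surroundings exchange no heat, so ΔS_surr = 0 and ΔS_universe = ΔS_gas.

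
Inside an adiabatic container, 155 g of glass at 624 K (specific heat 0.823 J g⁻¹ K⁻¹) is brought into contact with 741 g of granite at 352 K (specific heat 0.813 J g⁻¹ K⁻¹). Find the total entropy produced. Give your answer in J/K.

ΔS_total = 19.4 J/K

Energy balance: T_f = (m₁c₁T₁ + m₂c₂T₂)/(m₁c₁ + m₂c₂) = 399.53 K.
ΔS₁ = m₁c₁ ln(T_f/T₁) = 127.565 × ln(399.53/624) = -56.88 J/K.
ΔS₂ = m₂c₂ ln(T_f/T₂) = 602.433 × ln(399.53/352) = 76.3 J/K.
ΔS_total = -56.88 + 76.3 = 19.4 J/K.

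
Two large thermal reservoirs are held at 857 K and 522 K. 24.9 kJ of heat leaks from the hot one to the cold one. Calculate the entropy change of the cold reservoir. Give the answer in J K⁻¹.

ΔS_cold = 47.7 J/K

The cold reservoir gains heat Q, so ΔS_cold = +Q/T_C = 24900/522 = 47.7 J/K.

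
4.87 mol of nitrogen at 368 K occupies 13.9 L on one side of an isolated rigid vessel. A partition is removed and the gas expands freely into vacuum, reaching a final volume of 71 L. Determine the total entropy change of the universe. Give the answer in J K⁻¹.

ΔS_universe = 66 J/K

No heat is exchanged and no work is done, so the ideal-gas temperature stays constant.
Entropy is a state function; using a reversible isothermal path, ΔS_gas = nR ln(V₂/V₁) = 4.87 × 8.314 × ln(71/13.9) = 66 J/K.
The insulated surroundings exchange no heat, so ΔS_surr = 0 and ΔS_universe = ΔS_gas.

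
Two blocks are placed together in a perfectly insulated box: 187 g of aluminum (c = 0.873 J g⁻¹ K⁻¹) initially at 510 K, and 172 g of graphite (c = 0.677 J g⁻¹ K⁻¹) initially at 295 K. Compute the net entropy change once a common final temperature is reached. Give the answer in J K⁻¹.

ΔS_total = 9.77 J/K

Energy balance: T_f = (m₁c₁T₁ + m₂c₂T₂)/(m₁c₁ + m₂c₂) = 420.49 K.
ΔS₁ = m₁c₁ ln(T_f/T₁) = 163.251 × ln(420.49/510) = -31.506 J/K.
ΔS₂ = m₂c₂ ln(T_f/T₂) = 116.444 × ln(420.49/295) = 41.273 J/K.
ΔS_total = -31.506 + 41.273 = 9.77 J/K.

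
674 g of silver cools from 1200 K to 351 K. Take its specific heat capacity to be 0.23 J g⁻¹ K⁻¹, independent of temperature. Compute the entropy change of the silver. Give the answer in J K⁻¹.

ΔS = -191 J/K

ΔS = ∫dQ_rev/T = m c ln(T₂/T₁) = 674 × 0.23 × ln(351/1200) = -191 J/K.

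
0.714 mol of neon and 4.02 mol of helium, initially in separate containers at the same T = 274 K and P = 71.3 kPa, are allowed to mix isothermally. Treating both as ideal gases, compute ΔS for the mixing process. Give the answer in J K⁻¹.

Mole fractions: x_A = 0.714/4.73 = 0.151, x_B = 0.849.
ΔS_mix = −R(n_A ln x_A + n_B ln x_B) = −8.314 × (0.714 ln 0.151 + 4.02 ln 0.849) = 16.7 J/K.

ΔS_mix = 16.7 J/K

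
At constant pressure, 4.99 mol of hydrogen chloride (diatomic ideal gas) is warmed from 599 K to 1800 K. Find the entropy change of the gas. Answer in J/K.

At constant pressure, ΔS = nC_p ln(T₂/T₁) with C_p = 7R/2 = 29.1 J mol⁻¹ K⁻¹.
ΔS = 4.99 × 29.1 × ln(1800/599) = 160 J/K.

ΔS = 160 J/K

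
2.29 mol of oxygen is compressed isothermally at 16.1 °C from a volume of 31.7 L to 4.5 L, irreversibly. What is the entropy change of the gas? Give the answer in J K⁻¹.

ΔS_gas = -37.2 J/K

Entropy is a state function, so ΔS_gas depends only on the end states.
For an isothermal ideal gas ΔS_gas = nR ln(V₂/V₁) = 2.29 × 8.314 × ln(4.5/31.7) = -37.2 J/K.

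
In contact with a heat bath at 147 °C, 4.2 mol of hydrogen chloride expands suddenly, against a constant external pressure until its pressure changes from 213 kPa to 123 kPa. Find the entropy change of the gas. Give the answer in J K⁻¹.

Entropy is a state function, so ΔS_gas depends only on the end states.
For an isothermal ideal gas ΔS_gas = nR ln(P₁/P₂) = 4.2 × 8.314 × ln(213/123) = 19.2 J/K.

ΔS_gas = 19.2 J/K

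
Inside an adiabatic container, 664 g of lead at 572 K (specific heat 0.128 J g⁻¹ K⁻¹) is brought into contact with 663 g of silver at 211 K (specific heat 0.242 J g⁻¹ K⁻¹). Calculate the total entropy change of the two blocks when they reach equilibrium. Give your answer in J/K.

ΔS_total = 29.4 J/K

Energy balance: T_f = (m₁c₁T₁ + m₂c₂T₂)/(m₁c₁ + m₂c₂) = 336.01 K.
ΔS₁ = m₁c₁ ln(T_f/T₁) = 84.992 × ln(336.01/572) = -45.22 J/K.
ΔS₂ = m₂c₂ ln(T_f/T₂) = 160.446 × ln(336.01/211) = 74.65 J/K.
ΔS_total = -45.22 + 74.65 = 29.4 J/K.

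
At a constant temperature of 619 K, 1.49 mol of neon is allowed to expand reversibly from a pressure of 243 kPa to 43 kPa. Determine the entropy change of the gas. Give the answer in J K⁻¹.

For an isothermal ideal gas ΔS_gas = nR ln(P₁/P₂) = 1.49 × 8.314 × ln(243/43) = 21.5 J/K.

ΔS_gas = 21.5 J/K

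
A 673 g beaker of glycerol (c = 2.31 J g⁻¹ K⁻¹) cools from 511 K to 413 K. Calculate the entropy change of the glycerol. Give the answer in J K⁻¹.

ΔS = -331 J/K

ΔS = ∫dQ_rev/T = m c ln(T₂/T₁) = 673 × 2.31 × ln(413/511) = -331 J/K.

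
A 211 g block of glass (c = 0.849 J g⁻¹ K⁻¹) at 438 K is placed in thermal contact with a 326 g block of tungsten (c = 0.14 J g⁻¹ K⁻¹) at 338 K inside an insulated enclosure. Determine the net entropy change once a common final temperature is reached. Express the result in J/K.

Energy balance: T_f = (m₁c₁T₁ + m₂c₂T₂)/(m₁c₁ + m₂c₂) = 417.7 K.
ΔS₁ = m₁c₁ ln(T_f/T₁) = 179.139 × ln(417.7/438) = -8.503 J/K.
ΔS₂ = m₂c₂ ln(T_f/T₂) = 45.64 × ln(417.7/338) = 9.662 J/K.
ΔS_total = -8.503 + 9.662 = 1.16 J/K.

ΔS_total = 1.16 J/K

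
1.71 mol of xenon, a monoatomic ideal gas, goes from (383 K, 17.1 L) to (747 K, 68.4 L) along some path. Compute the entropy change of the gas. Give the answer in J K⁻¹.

Entropy is a state function: ΔS = nC_V ln(T₂/T₁) + nR ln(V₂/V₁), with C_V = 3R/2 = 12.47 J mol⁻¹ K⁻¹ for a monoatomic ideal gas.
ΔS = 1.71 × [12.47 × ln(747/383) + 8.314 × ln(68.4/17.1)] = 34 J/K.

ΔS = 34 J/K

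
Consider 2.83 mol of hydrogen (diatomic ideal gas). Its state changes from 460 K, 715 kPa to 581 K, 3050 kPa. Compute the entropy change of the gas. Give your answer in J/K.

ΔS = -14.9 J/K

ΔS = nC_p ln(T₂/T₁) − nR ln(P₂/P₁), with C_p = 7R/2 = 29.1 J mol⁻¹ K⁻¹ for a diatomic ideal gas.
ΔS = 2.83 × [29.1 × ln(581/460) − 8.314 × ln(3050/715)] = -14.9 J/K.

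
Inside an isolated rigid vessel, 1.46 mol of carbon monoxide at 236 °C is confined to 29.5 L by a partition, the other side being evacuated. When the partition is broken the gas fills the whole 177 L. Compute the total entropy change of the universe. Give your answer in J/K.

ΔS_universe = 21.7 J/K

For an ideal gas in free expansion Q = 0 and W = 0, so T is unchanged.
Entropy is a state function; using a reversible isothermal path, ΔS_gas = nR ln(V₂/V₁) = 1.46 × 8.314 × ln(177/29.5) = 21.7 J/K.
The insulated surroundings exchange no heat, so ΔS_surr = 0 and ΔS_universe = ΔS_gas.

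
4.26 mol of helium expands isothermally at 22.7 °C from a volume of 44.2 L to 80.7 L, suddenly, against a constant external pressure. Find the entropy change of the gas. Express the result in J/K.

ΔS_gas = 21.3 J/K

Entropy is a state function, so ΔS_gas depends only on the end states.
For an isothermal ideal gas ΔS_gas = nR ln(V₂/V₁) = 4.26 × 8.314 × ln(80.7/44.2) = 21.3 J/K.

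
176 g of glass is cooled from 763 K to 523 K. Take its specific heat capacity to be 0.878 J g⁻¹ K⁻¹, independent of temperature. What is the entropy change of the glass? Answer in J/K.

ΔS = -58.4 J/K

ΔS = ∫dQ_rev/T = m c ln(T₂/T₁) = 176 × 0.878 × ln(523/763) = -58.4 J/K.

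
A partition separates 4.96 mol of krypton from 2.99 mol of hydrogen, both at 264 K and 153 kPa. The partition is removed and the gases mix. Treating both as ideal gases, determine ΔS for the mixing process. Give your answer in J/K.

ΔS_mix = 43.8 J/K

Mole fractions: x_A = 4.96/7.95 = 0.624, x_B = 0.376.
ΔS_mix = −R(n_A ln x_A + n_B ln x_B) = −8.314 × (4.96 ln 0.624 + 2.99 ln 0.376) = 43.8 J/K.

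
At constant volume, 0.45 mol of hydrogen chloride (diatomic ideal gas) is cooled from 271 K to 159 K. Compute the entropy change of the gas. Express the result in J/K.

ΔS = -4.99 J/K

At constant volume, ΔS = nC_V ln(T₂/T₁) with C_V = 5R/2 = 20.79 J mol⁻¹ K⁻¹.
ΔS = 0.45 × 20.79 × ln(159/271) = -4.99 J/K.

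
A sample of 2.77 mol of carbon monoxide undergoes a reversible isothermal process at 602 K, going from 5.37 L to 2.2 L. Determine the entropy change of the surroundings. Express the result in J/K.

ΔS_surr = 20.6 J/K

For an isothermal ideal gas ΔS_gas = nR ln(V₂/V₁) = 2.77 × 8.314 × ln(2.2/5.37) = -20.6 J/K.
The process is reversible, so ΔS_surr = −ΔS_gas = 20.6 J/K and ΔS_universe = 0.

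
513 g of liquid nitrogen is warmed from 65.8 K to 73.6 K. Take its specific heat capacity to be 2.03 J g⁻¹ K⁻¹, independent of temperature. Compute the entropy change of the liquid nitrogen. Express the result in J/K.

ΔS = 117 J/K

ΔS = ∫dQ_rev/T = m c ln(T₂/T₁) = 513 × 2.03 × ln(73.6/65.8) = 117 J/K.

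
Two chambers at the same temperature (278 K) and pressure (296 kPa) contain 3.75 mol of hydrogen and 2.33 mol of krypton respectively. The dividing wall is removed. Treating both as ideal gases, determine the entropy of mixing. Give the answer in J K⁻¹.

Mole fractions: x_A = 3.75/6.08 = 0.617, x_B = 0.383.
ΔS_mix = −R(n_A ln x_A + n_B ln x_B) = −8.314 × (3.75 ln 0.617 + 2.33 ln 0.383) = 33.6 J/K.

ΔS_mix = 33.6 J/K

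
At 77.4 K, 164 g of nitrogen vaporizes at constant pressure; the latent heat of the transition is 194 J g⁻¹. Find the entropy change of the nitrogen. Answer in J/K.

Heat absorbed by the substance: Q = mL = 164 × 194 = 31816 J.
At constant T, ΔS = Q_rev/T = 31816 / 77.4 = 411 J/K.

ΔS = 411 J/K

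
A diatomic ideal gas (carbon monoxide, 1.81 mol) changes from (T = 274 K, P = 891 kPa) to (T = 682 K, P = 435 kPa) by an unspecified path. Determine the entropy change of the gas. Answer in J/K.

ΔS = 58.8 J/K

ΔS = nC_p ln(T₂/T₁) − nR ln(P₂/P₁), with C_p = 7R/2 = 29.1 J mol⁻¹ K⁻¹ for a diatomic ideal gas.
ΔS = 1.81 × [29.1 × ln(682/274) − 8.314 × ln(435/891)] = 58.8 J/K.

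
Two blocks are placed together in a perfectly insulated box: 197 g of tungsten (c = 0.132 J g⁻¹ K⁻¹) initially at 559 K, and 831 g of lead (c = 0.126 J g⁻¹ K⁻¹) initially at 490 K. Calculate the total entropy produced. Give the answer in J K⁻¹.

ΔS_total = 0.186 J/K

Energy balance: T_f = (m₁c₁T₁ + m₂c₂T₂)/(m₁c₁ + m₂c₂) = 503.73 K.
ΔS₁ = m₁c₁ ln(T_f/T₁) = 26.004 × ln(503.73/559) = -2.707 J/K.
ΔS₂ = m₂c₂ ln(T_f/T₂) = 104.706 × ln(503.73/490) = 2.893 J/K.
ΔS_total = -2.707 + 2.893 = 0.186 J/K.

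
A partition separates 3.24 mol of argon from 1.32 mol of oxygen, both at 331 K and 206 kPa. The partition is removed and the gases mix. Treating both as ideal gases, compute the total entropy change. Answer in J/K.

Mole fractions: x_A = 3.24/4.56 = 0.711, x_B = 0.289.
ΔS_mix = −R(n_A ln x_A + n_B ln x_B) = −8.314 × (3.24 ln 0.711 + 1.32 ln 0.289) = 22.8 J/K.

ΔS_mix = 22.8 J/K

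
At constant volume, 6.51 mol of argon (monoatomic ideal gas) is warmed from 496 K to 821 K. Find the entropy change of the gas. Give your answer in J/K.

At constant volume, ΔS = nC_V ln(T₂/T₁) with C_V = 3R/2 = 12.47 J mol⁻¹ K⁻¹.
ΔS = 6.51 × 12.47 × ln(821/496) = 40.9 J/K.

ΔS = 40.9 J/K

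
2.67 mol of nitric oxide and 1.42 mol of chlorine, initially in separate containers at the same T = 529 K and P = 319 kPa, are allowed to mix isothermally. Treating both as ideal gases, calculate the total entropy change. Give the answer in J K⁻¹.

Mole fractions: x_A = 2.67/4.09 = 0.653, x_B = 0.347.
ΔS_mix = −R(n_A ln x_A + n_B ln x_B) = −8.314 × (2.67 ln 0.653 + 1.42 ln 0.347) = 22 J/K.

ΔS_mix = 22 J/K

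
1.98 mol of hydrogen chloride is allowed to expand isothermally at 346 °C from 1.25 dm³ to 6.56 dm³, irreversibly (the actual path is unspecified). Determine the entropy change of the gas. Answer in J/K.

Entropy is a state function, so ΔS_gas depends only on the end states.
For an isothermal ideal gas ΔS_gas = nR ln(V₂/V₁) = 1.98 × 8.314 × ln(6.56/1.25) = 27.3 J/K.

ΔS_gas = 27.3 J/K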